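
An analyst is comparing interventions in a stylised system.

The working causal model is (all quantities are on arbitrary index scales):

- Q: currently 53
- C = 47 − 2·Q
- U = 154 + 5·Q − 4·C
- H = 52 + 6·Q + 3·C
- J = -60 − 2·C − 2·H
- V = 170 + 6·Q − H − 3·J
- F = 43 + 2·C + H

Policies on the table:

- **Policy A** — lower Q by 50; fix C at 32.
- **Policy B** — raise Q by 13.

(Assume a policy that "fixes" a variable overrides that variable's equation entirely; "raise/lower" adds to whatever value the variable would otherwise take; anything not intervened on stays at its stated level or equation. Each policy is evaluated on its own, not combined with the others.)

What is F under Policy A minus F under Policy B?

207

Policy A (Q − 50, C := 32):
  Q = 53 − 50 = 3
  C = 32
  H = 52 + 6·3 + 3·32 = 166
  F = 43 + 2·32 + 166 = 273
Policy B (Q + 13):
  Q = 53 + 13 = 66
  C = 47 − 2·66 = -85
  H = 52 + 6·66 + 3·(-85) = 193
  F = 43 + 2·(-85) + 193 = 66
F: 273 − 66 = 207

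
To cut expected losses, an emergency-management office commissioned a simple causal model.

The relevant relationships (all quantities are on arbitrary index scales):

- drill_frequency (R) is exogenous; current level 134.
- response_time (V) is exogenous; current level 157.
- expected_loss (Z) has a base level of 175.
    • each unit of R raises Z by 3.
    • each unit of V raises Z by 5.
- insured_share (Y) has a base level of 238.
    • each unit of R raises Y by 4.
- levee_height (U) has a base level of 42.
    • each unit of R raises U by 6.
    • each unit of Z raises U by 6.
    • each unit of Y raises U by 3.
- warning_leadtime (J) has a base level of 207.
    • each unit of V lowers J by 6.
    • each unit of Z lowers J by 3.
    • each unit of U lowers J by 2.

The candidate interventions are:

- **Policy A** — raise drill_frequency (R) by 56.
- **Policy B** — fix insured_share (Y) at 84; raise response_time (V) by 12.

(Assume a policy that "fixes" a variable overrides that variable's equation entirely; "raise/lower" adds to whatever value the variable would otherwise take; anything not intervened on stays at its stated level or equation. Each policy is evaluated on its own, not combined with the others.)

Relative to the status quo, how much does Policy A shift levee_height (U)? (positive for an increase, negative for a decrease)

Baseline:
  R = 134
  V = 157
  Z = 175 + 3·134 + 5·157 = 1362
  Y = 238 + 4·134 = 774
  U = 42 + 6·134 + 6·1362 + 3·774 = 11340
Policy A (R + 56):
  R = 134 + 56 = 190
  V = 157
  Z = 175 + 3·190 + 5·157 = 1530
  Y = 238 + 4·190 = 998
  U = 42 + 6·190 + 6·1530 + 3·998 = 13356
Change in U: 13356 − 11340 = 2016

2016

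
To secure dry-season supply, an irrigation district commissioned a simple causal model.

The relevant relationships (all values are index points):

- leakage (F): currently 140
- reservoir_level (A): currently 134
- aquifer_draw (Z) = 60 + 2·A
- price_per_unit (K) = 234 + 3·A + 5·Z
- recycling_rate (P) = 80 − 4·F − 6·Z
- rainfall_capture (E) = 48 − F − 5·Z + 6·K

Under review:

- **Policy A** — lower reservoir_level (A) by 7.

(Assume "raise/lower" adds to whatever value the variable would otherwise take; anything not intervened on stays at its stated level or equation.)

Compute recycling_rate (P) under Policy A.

-2364

Policy A (A − 7):
  F = 140
  A = 134 − 7 = 127
  Z = 60 + 2·127 = 314
  P = 80 − 4·140 − 6·314 = -2364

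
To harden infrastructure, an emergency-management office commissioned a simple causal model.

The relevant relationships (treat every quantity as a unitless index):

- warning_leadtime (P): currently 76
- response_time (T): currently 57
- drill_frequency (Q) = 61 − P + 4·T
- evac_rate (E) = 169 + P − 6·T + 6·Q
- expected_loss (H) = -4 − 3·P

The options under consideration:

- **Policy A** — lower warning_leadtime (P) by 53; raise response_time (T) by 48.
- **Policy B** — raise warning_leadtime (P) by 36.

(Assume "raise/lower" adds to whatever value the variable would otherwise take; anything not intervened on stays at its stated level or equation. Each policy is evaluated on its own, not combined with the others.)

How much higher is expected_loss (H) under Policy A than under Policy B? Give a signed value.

267

Policy A (P − 53, T + 48):
  P = 76 − 53 = 23
  H = -4 − 3·23 = -73
Policy B (P + 36):
  P = 76 + 36 = 112
  H = -4 − 3·112 = -340
H: -73 − (-340) = 267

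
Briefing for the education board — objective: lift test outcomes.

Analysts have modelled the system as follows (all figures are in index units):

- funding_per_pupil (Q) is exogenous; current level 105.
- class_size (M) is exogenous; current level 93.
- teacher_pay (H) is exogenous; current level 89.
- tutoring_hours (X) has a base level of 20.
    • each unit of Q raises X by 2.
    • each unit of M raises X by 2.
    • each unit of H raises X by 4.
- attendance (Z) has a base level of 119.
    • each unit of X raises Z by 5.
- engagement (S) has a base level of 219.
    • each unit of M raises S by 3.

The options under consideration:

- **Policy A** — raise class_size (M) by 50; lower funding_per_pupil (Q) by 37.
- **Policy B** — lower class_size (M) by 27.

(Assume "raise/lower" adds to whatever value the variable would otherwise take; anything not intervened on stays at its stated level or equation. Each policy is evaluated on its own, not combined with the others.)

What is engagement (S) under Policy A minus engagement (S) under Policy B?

Policy A (M + 50, Q − 37):
  M = 93 + 50 = 143
  S = 219 + 3·143 = 648
Policy B (M − 27):
  M = 93 − 27 = 66
  S = 219 + 3·66 = 417
S: 648 − 417 = 231

231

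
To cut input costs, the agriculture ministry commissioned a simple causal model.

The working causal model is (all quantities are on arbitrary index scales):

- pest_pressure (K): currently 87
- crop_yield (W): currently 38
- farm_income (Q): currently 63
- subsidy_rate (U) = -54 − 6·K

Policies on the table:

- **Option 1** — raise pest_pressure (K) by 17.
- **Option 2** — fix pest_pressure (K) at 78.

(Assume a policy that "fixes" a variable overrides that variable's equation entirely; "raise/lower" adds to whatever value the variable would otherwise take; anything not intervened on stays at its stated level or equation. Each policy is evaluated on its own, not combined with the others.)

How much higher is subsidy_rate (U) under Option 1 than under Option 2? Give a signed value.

-156

Option 1 (K + 17):
  K = 87 + 17 = 104
  U = -54 − 6·104 = -678
Option 2 (K := 78):
  K = 78
  U = -54 − 6·78 = -522
U: -678 − (-522) = -156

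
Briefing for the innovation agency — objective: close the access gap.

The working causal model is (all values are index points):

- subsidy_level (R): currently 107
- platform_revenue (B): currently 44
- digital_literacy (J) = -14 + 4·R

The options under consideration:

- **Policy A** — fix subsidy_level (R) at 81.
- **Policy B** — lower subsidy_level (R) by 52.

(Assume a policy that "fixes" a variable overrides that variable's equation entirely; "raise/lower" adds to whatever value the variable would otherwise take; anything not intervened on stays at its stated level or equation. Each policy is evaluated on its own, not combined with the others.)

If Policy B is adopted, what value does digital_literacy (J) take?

206

Policy B (R − 52):
  R = 107 − 52 = 55
  J = -14 + 4·55 = 206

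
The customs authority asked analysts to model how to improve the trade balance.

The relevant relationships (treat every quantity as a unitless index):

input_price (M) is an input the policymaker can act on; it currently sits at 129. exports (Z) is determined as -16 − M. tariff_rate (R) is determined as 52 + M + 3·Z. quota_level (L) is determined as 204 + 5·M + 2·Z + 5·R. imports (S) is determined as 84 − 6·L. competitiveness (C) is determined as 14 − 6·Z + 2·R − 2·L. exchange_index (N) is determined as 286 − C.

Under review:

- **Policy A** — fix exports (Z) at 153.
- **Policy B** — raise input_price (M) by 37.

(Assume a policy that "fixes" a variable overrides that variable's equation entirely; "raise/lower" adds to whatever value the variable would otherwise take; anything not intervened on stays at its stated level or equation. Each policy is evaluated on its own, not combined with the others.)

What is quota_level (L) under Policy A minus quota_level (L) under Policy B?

5325

Policy A (Z := 153):
  M = 129
  Z = 153
  R = 52 + 129 + 3·153 = 640
  L = 204 + 5·129 + 2·153 + 5·640 = 4355
Policy B (M + 37):
  M = 129 + 37 = 166
  Z = -16 − 166 = -182
  R = 52 + 166 + 3·(-182) = -328
  L = 204 + 5·166 + 2·(-182) + 5·(-328) = -970
L: 4355 − (-970) = 5325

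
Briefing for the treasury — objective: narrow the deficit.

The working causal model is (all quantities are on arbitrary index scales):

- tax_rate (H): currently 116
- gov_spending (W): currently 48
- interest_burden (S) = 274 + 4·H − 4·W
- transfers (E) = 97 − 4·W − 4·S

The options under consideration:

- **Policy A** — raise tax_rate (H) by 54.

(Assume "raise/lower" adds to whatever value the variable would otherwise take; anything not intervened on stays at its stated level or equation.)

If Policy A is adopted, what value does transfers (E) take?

-3143

Policy A (H + 54):
  H = 116 + 54 = 170
  W = 48
  S = 274 + 4·170 − 4·48 = 762
  E = 97 − 4·48 − 4·762 = -3143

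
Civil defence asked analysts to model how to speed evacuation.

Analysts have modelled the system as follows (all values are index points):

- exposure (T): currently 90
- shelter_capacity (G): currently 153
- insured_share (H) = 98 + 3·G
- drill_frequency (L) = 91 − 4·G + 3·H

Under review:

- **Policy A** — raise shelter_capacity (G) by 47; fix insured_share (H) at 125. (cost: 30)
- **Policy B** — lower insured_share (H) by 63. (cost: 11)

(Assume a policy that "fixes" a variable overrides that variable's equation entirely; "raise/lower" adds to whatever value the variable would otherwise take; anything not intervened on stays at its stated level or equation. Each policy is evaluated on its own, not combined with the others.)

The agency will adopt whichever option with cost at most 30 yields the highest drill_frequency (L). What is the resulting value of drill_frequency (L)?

Policy A (G + 47, H := 125):
  G = 153 + 47 = 200
  H = 125
  L = 91 − 4·200 + 3·125 = -334
Policy B (H − 63):
  G = 153
  H = 98 + 3·153 (−63 from intervention) = 494
  L = 91 − 4·153 + 3·494 = 961
Comparing — Policy A: L=-334, Policy B: L=961. Highest is 961 (Policy B).

961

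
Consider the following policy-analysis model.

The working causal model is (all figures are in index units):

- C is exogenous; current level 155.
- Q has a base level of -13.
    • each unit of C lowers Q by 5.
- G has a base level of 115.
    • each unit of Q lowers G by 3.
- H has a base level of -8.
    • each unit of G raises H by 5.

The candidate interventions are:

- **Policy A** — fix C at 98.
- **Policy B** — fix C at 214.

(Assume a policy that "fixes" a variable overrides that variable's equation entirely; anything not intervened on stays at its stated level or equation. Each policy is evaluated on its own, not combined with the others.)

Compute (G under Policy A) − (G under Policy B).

-1740

Policy A (C := 98):
  C = 98
  Q = -13 − 5·98 = -503
  G = 115 − 3·(-503) = 1624
Policy B (C := 214):
  C = 214
  Q = -13 − 5·214 = -1083
  G = 115 − 3·(-1083) = 3364
G: 1624 − 3364 = -1740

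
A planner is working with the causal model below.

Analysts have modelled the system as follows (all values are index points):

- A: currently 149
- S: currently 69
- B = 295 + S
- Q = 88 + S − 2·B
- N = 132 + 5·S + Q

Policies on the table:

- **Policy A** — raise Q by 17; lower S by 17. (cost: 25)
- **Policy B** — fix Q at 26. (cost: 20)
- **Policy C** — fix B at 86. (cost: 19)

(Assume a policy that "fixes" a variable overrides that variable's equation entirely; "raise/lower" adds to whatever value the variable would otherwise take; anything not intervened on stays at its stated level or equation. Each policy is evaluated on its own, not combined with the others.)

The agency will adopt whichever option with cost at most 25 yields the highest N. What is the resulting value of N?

503

Policy A (Q + 17, S − 17):
  S = 69 − 17 = 52
  B = 295 + 52 = 347
  Q = 88 + 52 − 2·347 (+17 from intervention) = -537
  N = 132 + 5·52 + (-537) = -145
Policy B (Q := 26):
  S = 69
  B = 295 + 69 = 364
  Q = 26
  N = 132 + 5·69 + 26 = 503
Policy C (B := 86):
  S = 69
  B = 86
  Q = 88 + 69 − 2·86 = -15
  N = 132 + 5·69 + (-15) = 462
Comparing — Policy A: N=-145, Policy B: N=503, Policy C: N=462. Highest is 503 (Policy B).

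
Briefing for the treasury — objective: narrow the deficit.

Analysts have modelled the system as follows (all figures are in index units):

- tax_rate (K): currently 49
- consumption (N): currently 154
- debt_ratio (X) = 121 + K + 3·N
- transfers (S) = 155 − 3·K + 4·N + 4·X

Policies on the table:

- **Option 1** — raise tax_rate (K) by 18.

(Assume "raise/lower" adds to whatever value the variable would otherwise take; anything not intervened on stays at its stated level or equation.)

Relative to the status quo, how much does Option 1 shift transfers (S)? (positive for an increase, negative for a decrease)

18

Baseline:
  K = 49
  N = 154
  X = 121 + 49 + 3·154 = 632
  S = 155 − 3·49 + 4·154 + 4·632 = 3152
Option 1 (K + 18):
  K = 49 + 18 = 67
  N = 154
  X = 121 + 67 + 3·154 = 650
  S = 155 − 3·67 + 4·154 + 4·650 = 3170
Change in S: 3170 − 3152 = 18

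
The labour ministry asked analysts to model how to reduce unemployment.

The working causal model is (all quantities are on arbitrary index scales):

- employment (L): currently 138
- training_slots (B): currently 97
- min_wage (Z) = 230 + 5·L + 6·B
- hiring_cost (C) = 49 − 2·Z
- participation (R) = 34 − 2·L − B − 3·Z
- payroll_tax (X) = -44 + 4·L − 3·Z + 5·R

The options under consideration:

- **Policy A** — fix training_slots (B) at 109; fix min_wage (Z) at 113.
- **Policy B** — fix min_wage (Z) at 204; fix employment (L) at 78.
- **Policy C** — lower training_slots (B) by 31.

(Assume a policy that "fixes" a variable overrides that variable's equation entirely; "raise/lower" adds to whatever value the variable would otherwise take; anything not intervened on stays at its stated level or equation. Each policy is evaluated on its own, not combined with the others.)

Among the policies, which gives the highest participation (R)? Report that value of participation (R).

-690

Policy A (B := 109, Z := 113):
  L = 138
  B = 109
  Z = 113
  R = 34 − 2·138 − 109 − 3·113 = -690
Policy B (Z := 204, L := 78):
  L = 78
  B = 97
  Z = 204
  R = 34 − 2·78 − 97 − 3·204 = -831
Policy C (B − 31):
  L = 138
  B = 97 − 31 = 66
  Z = 230 + 5·138 + 6·66 = 1316
  R = 34 − 2·138 − 66 − 3·1316 = -4256
Comparing — Policy A: R=-690, Policy B: R=-831, Policy C: R=-4256. Highest is -690 (Policy A).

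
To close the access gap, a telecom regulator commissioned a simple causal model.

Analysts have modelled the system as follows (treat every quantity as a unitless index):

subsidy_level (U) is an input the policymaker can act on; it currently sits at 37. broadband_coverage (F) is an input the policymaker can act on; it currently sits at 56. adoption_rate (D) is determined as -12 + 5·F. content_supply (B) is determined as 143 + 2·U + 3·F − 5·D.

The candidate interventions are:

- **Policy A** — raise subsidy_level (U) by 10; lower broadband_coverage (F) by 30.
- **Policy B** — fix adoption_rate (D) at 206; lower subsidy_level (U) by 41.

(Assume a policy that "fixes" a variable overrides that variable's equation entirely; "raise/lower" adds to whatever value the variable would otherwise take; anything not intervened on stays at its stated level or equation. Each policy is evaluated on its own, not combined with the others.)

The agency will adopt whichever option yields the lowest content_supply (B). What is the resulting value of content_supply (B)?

-727

Policy A (U + 10, F − 30):
  U = 37 + 10 = 47
  F = 56 − 30 = 26
  D = -12 + 5·26 = 118
  B = 143 + 2·47 + 3·26 − 5·118 = -275
Policy B (D := 206, U − 41):
  U = 37 − 41 = -4
  F = 56
  D = 206
  B = 143 + 2·(-4) + 3·56 − 5·206 = -727
Comparing — Policy A: B=-275, Policy B: B=-727. Lowest is -727 (Policy B).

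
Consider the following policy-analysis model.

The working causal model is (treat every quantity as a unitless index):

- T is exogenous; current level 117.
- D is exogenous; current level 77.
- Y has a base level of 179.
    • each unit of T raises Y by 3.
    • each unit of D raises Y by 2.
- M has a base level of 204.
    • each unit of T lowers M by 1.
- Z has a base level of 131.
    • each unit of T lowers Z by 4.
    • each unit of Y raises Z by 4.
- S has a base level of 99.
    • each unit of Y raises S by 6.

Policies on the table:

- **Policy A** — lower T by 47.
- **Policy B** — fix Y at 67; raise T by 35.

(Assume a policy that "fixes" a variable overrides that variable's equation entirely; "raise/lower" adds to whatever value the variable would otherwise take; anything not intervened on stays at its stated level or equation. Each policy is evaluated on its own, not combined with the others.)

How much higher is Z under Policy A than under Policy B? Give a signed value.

2232

Policy A (T − 47):
  T = 117 − 47 = 70
  D = 77
  Y = 179 + 3·70 + 2·77 = 543
  Z = 131 − 4·70 + 4·543 = 2023
Policy B (Y := 67, T + 35):
  T = 117 + 35 = 152
  D = 77
  Y = 67
  Z = 131 − 4·152 + 4·67 = -209
Z: 2023 − (-209) = 2232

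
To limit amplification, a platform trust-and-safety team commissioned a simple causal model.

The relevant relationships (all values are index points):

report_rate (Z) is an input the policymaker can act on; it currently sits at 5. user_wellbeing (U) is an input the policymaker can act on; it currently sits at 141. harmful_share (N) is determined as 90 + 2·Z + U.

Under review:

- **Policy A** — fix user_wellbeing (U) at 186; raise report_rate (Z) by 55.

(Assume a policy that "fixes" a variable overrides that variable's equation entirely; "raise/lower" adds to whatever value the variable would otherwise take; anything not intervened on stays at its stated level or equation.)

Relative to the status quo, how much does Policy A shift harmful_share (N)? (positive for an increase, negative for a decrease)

155

Baseline:
  Z = 5
  U = 141
  N = 90 + 2·5 + 141 = 241
Policy A (U := 186, Z + 55):
  Z = 5 + 55 = 60
  U = 186
  N = 90 + 2·60 + 186 = 396
Change in N: 396 − 241 = 155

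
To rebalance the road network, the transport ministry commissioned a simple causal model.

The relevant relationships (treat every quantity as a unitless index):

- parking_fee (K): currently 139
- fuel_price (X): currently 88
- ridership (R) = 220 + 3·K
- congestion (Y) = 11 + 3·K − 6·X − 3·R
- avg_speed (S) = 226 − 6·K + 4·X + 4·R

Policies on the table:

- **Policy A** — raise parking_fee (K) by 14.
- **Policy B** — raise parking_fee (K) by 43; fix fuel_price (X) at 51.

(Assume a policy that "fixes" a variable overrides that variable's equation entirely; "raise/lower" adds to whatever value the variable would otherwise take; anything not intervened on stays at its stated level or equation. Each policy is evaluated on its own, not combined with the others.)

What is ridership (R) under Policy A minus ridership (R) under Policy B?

Policy A (K + 14):
  K = 139 + 14 = 153
  R = 220 + 3·153 = 679
Policy B (K + 43, X := 51):
  K = 139 + 43 = 182
  R = 220 + 3·182 = 766
R: 679 − 766 = -87

-87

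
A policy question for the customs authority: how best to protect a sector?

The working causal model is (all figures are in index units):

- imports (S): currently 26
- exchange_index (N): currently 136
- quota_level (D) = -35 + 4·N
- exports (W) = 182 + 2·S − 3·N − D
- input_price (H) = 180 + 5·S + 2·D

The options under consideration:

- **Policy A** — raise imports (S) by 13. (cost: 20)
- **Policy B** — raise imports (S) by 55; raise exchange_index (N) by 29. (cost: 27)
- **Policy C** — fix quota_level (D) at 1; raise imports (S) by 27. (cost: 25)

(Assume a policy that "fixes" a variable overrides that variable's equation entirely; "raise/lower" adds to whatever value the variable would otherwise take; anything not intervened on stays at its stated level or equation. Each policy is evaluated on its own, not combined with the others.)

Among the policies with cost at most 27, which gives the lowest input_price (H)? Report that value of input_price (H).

447

Policy A (S + 13):
  S = 26 + 13 = 39
  N = 136
  D = -35 + 4·136 = 509
  H = 180 + 5·39 + 2·509 = 1393
Policy B (S + 55, N + 29):
  S = 26 + 55 = 81
  N = 136 + 29 = 165
  D = -35 + 4·165 = 625
  H = 180 + 5·81 + 2·625 = 1835
Policy C (D := 1, S + 27):
  S = 26 + 27 = 53
  N = 136
  D = 1
  H = 180 + 5·53 + 2·1 = 447
Comparing — Policy A: H=1393, Policy B: H=1835, Policy C: H=447. Lowest is 447 (Policy C).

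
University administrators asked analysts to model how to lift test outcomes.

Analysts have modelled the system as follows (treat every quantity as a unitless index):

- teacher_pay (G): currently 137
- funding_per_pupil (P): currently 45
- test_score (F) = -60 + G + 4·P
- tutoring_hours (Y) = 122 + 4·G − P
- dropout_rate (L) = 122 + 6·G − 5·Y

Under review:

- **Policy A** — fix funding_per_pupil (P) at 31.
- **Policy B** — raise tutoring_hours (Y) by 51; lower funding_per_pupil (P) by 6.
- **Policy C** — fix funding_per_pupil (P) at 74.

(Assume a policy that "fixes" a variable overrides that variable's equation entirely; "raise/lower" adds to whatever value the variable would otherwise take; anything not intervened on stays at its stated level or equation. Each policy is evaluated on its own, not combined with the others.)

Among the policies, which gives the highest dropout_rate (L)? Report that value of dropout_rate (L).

Policy A (P := 31):
  G = 137
  P = 31
  Y = 122 + 4·137 − 31 = 639
  L = 122 + 6·137 − 5·639 = -2251
Policy B (Y + 51, P − 6):
  G = 137
  P = 45 − 6 = 39
  Y = 122 + 4·137 − 39 (+51 from intervention) = 682
  L = 122 + 6·137 − 5·682 = -2466
Policy C (P := 74):
  G = 137
  P = 74
  Y = 122 + 4·137 − 74 = 596
  L = 122 + 6·137 − 5·596 = -2036
Comparing — Policy A: L=-2251, Policy B: L=-2466, Policy C: L=-2036. Highest is -2036 (Policy C).

-2036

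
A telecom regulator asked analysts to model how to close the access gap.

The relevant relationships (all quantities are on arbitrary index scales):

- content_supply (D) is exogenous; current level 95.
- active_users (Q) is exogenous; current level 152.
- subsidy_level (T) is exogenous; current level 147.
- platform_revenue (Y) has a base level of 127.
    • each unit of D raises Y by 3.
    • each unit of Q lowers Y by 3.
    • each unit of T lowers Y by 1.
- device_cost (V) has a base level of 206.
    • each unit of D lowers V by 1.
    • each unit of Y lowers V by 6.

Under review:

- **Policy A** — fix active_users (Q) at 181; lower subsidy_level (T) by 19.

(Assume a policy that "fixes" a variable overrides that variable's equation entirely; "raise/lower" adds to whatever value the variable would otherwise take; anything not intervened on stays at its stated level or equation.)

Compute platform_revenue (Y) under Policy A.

Policy A (Q := 181, T − 19):
  D = 95
  Q = 181
  T = 147 − 19 = 128
  Y = 127 + 3·95 − 3·181 − 128 = -259

-259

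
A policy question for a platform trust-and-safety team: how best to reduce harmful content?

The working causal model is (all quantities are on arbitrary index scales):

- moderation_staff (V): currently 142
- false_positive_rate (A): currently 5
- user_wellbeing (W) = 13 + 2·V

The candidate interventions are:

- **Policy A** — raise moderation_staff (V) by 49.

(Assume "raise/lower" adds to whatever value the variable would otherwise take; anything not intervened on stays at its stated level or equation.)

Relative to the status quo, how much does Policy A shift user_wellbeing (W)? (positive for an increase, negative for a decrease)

98

Baseline:
  V = 142
  W = 13 + 2·142 = 297
Policy A (V + 49):
  V = 142 + 49 = 191
  W = 13 + 2·191 = 395
Change in W: 395 − 297 = 98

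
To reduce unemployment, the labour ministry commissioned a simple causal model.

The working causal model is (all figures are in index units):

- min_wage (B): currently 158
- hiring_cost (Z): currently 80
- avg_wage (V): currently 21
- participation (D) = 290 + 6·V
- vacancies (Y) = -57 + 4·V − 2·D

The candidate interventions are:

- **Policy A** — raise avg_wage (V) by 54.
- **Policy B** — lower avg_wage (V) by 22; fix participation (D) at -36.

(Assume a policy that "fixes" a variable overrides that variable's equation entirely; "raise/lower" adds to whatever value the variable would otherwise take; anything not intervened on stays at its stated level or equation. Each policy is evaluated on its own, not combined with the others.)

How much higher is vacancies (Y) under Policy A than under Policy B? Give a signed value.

-1248

Policy A (V + 54):
  V = 21 + 54 = 75
  D = 290 + 6·75 = 740
  Y = -57 + 4·75 − 2·740 = -1237
Policy B (V − 22, D := -36):
  V = 21 − 22 = -1
  D = -36
  Y = -57 + 4·(-1) − 2·(-36) = 11
Y: -1237 − 11 = -1248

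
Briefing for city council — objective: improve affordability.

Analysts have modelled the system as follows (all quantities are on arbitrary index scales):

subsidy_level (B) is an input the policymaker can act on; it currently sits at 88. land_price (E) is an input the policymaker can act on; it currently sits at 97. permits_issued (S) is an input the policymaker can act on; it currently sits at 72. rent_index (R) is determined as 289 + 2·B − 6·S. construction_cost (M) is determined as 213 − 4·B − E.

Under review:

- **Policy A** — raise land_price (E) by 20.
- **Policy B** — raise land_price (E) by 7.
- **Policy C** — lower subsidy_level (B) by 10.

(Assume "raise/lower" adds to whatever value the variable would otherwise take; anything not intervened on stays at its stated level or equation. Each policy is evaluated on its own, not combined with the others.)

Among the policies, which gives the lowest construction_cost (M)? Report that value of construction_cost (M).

Policy A (E + 20):
  B = 88
  E = 97 + 20 = 117
  M = 213 − 4·88 − 117 = -256
Policy B (E + 7):
  B = 88
  E = 97 + 7 = 104
  M = 213 − 4·88 − 104 = -243
Policy C (B − 10):
  B = 88 − 10 = 78
  E = 97
  M = 213 − 4·78 − 97 = -196
Comparing — Policy A: M=-256, Policy B: M=-243, Policy C: M=-196. Lowest is -256 (Policy A).

-256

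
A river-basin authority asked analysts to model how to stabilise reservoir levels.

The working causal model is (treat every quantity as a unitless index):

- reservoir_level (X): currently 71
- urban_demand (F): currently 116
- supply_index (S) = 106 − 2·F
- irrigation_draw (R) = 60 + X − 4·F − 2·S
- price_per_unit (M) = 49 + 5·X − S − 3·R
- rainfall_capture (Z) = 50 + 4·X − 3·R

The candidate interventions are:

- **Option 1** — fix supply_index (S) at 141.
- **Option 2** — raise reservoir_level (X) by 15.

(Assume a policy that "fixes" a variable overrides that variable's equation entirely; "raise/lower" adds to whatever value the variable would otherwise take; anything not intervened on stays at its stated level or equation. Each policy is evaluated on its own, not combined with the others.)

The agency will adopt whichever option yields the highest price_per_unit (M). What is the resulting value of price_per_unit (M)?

Option 1 (S := 141):
  X = 71
  F = 116
  S = 141
  R = 60 + 71 − 4·116 − 2·141 = -615
  M = 49 + 5·71 − 141 − 3·(-615) = 2108
Option 2 (X + 15):
  X = 71 + 15 = 86
  F = 116
  S = 106 − 2·116 = -126
  R = 60 + 86 − 4·116 − 2·(-126) = -66
  M = 49 + 5·86 − (-126) − 3·(-66) = 803
Comparing — Option 1: M=2108, Option 2: M=803. Highest is 2108 (Option 1).

2108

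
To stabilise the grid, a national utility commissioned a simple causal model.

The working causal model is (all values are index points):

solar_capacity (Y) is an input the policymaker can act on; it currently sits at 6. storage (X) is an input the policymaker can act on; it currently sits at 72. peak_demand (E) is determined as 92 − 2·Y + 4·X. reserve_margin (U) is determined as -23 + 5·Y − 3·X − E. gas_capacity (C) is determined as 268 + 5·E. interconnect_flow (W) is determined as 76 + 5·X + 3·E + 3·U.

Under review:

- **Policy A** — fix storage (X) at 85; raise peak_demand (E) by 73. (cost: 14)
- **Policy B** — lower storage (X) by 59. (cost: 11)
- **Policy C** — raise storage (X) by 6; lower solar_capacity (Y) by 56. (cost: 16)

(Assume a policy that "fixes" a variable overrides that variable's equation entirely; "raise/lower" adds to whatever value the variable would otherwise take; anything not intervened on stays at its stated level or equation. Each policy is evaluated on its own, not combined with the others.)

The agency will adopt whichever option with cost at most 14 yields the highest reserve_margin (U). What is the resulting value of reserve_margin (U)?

Policy A (X := 85, E + 73):
  Y = 6
  X = 85
  E = 92 − 2·6 + 4·85 (+73 from intervention) = 493
  U = -23 + 5·6 − 3·85 − 493 = -741
Policy B (X − 59):
  Y = 6
  X = 72 − 59 = 13
  E = 92 − 2·6 + 4·13 = 132
  U = -23 + 5·6 − 3·13 − 132 = -164
Comparing — Policy A: U=-741, Policy B: U=-164. Highest is -164 (Policy B).

-164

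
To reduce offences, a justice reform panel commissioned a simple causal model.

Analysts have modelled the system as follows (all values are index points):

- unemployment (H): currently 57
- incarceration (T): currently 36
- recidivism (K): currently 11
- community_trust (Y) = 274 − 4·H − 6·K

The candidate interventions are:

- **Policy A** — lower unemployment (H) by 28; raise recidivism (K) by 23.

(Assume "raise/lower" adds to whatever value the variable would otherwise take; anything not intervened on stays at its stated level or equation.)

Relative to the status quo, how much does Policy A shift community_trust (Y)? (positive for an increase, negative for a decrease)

Baseline:
  H = 57
  K = 11
  Y = 274 − 4·57 − 6·11 = -20
Policy A (H − 28, K + 23):
  H = 57 − 28 = 29
  K = 11 + 23 = 34
  Y = 274 − 4·29 − 6·34 = -46
Change in Y: -46 − (-20) = -26

-26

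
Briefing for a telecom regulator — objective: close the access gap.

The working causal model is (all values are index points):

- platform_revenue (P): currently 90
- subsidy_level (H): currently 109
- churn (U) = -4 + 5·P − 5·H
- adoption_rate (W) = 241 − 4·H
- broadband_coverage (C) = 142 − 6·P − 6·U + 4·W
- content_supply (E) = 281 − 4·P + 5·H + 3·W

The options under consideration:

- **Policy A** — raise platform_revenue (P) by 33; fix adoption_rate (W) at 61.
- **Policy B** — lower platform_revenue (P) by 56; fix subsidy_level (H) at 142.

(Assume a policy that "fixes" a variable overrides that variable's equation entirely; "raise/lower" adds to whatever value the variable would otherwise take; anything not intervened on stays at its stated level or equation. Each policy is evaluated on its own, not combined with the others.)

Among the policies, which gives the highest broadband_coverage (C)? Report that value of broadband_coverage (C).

1894

Policy A (P + 33, W := 61):
  P = 90 + 33 = 123
  H = 109
  U = -4 + 5·123 − 5·109 = 66
  W = 61
  C = 142 − 6·123 − 6·66 + 4·61 = -748
Policy B (P − 56, H := 142):
  P = 90 − 56 = 34
  H = 142
  U = -4 + 5·34 − 5·142 = -544
  W = 241 − 4·142 = -327
  C = 142 − 6·34 − 6·(-544) + 4·(-327) = 1894
Comparing — Policy A: C=-748, Policy B: C=1894. Highest is 1894 (Policy B).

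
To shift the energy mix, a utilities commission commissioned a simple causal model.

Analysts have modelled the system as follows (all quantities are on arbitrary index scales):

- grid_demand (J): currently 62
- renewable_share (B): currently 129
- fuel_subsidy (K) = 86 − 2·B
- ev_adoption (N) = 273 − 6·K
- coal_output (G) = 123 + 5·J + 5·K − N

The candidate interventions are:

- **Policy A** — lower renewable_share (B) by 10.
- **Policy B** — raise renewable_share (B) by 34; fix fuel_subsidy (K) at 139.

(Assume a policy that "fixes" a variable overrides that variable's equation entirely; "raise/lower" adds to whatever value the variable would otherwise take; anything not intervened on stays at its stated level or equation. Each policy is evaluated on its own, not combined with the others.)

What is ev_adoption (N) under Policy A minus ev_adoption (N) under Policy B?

1746

Policy A (B − 10):
  B = 129 − 10 = 119
  K = 86 − 2·119 = -152
  N = 273 − 6·(-152) = 1185
Policy B (B + 34, K := 139):
  B = 129 + 34 = 163
  K = 139
  N = 273 − 6·139 = -561
N: 1185 − (-561) = 1746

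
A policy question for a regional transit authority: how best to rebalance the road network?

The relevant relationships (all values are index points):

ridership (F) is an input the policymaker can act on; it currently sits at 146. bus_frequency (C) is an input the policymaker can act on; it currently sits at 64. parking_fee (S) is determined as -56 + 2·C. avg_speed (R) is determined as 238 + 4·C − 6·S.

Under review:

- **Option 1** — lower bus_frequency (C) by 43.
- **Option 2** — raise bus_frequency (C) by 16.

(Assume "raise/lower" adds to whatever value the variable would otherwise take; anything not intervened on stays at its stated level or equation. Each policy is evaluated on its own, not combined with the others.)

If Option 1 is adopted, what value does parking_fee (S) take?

-14

Option 1 (C − 43):
  C = 64 − 43 = 21
  S = -56 + 2·21 = -14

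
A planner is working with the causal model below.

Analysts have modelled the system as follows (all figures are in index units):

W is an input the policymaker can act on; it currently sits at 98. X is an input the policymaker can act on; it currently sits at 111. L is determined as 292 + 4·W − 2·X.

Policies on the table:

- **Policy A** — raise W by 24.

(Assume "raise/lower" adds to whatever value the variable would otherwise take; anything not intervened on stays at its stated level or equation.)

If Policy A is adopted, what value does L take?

Policy A (W + 24):
  W = 98 + 24 = 122
  X = 111
  L = 292 + 4·122 − 2·111 = 558

558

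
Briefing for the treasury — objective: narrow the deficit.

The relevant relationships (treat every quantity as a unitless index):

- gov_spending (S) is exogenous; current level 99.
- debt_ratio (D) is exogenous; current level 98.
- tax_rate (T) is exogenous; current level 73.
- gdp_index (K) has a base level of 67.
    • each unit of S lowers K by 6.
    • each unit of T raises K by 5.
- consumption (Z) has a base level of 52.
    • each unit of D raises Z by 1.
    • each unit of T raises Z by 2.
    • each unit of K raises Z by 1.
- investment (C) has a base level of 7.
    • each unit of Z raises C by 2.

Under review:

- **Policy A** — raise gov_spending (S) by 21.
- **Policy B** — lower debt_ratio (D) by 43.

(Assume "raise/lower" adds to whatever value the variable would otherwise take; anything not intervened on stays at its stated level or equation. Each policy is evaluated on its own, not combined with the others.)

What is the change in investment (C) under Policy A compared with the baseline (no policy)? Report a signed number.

-252

Baseline:
  S = 99
  D = 98
  T = 73
  K = 67 − 6·99 + 5·73 = -162
  Z = 52 + 98 + 2·73 + (-162) = 134
  C = 7 + 2·134 = 275
Policy A (S + 21):
  S = 99 + 21 = 120
  D = 98
  T = 73
  K = 67 − 6·120 + 5·73 = -288
  Z = 52 + 98 + 2·73 + (-288) = 8
  C = 7 + 2·8 = 23
Change in C: 23 − 275 = -252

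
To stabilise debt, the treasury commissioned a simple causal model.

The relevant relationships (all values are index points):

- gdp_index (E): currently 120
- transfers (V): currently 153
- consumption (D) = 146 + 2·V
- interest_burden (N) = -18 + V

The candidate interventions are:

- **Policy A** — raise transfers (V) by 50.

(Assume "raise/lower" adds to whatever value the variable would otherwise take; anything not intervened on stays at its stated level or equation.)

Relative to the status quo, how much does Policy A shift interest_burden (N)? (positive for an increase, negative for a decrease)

Baseline:
  V = 153
  N = -18 + 153 = 135
Policy A (V + 50):
  V = 153 + 50 = 203
  N = -18 + 203 = 185
Change in N: 185 − 135 = 50

50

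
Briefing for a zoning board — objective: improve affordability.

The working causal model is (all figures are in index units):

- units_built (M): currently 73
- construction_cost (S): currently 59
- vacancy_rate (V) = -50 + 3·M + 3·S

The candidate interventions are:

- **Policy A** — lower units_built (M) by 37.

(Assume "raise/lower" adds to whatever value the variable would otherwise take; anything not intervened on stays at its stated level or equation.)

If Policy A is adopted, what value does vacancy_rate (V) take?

235

Policy A (M − 37):
  M = 73 − 37 = 36
  S = 59
  V = -50 + 3·36 + 3·59 = 235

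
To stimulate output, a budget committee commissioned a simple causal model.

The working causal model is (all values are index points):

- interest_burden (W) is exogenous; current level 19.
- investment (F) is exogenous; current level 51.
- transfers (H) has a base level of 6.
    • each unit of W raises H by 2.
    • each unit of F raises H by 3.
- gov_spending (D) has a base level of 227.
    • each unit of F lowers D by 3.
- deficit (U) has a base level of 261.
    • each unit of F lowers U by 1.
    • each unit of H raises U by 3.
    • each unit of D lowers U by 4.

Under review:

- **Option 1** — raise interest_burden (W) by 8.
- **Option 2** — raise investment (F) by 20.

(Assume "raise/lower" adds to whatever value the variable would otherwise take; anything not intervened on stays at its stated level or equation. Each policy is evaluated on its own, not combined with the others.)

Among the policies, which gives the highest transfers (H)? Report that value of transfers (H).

Option 1 (W + 8):
  W = 19 + 8 = 27
  F = 51
  H = 6 + 2·27 + 3·51 = 213
Option 2 (F + 20):
  W = 19
  F = 51 + 20 = 71
  H = 6 + 2·19 + 3·71 = 257
Comparing — Option 1: H=213, Option 2: H=257. Highest is 257 (Option 2).

257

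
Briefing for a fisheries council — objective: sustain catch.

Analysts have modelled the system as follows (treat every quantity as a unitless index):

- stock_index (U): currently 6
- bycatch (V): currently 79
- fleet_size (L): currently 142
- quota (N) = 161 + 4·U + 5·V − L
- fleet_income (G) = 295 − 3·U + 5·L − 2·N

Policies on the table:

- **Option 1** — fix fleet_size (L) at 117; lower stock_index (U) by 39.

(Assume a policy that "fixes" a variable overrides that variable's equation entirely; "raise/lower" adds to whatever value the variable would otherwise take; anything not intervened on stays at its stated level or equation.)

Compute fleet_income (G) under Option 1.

365

Option 1 (L := 117, U − 39):
  U = 6 − 39 = -33
  V = 79
  L = 117
  N = 161 + 4·(-33) + 5·79 − 117 = 307
  G = 295 − 3·(-33) + 5·117 − 2·307 = 365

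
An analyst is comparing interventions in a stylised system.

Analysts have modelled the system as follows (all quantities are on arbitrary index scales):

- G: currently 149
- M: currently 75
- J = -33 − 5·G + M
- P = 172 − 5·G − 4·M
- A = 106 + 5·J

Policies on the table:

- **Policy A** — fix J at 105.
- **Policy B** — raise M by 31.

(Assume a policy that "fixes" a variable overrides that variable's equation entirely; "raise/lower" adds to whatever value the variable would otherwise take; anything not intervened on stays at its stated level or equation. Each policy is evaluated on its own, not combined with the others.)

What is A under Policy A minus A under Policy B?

3885

Policy A (J := 105):
  G = 149
  M = 75
  J = 105
  A = 106 + 5·105 = 631
Policy B (M + 31):
  G = 149
  M = 75 + 31 = 106
  J = -33 − 5·149 + 106 = -672
  A = 106 + 5·(-672) = -3254
A: 631 − (-3254) = 3885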